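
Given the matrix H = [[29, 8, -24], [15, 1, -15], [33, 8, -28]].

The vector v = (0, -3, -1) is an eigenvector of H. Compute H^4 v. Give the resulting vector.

First find the eigenvalue: Hv = (0, 12, 4) = -4·(0, -3, -1), so λ = -4.
Then H^4 v = λ^4·v = (-4)^4·(0, -3, -1) = 256·(0, -3, -1) = (0, -768, -256).

(0, -768, -256)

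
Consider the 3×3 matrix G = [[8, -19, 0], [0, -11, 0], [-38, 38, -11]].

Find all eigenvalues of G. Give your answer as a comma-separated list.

Compute the characteristic polynomial p(t) = det(tI - G).
Cofactor expansion gives p(t) = t^3 + 14t^2 - 55t - 968.
Try t = 8: p(8) = 0, so 8 is a root.
Factor out (t - 8): p(t) = (t - 8)·(t^2 + 22t + 121).
The quadratic factor is (t + 11)^2.
Eigenvalues: -11, -11, 8.

-11, -11, 8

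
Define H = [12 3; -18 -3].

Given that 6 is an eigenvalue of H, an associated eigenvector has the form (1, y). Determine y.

We need (H - 6I)v = 0.
H - 6I = [[6, 3], [-18, -9]].
Row 1: (6)·1 + (3)·y = 0
Row 2: (-18)·1 + (-9)·y = 0
Solving gives y = -2.
Check: H·(1, -2) = (6, -12) = 6·(1, -2).

-2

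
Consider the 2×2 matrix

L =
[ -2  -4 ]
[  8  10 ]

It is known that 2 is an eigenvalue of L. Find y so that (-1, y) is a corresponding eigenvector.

1

We need (L - 2I)v = 0.
L - 2I = [[-4, -4], [8, 8]].
Row 1: (-4)·-1 + (-4)·y = 0
Row 2: (8)·-1 + (8)·y = 0
Solving gives y = 1.
Check: L·(-1, 1) = (-2, 2) = 2·(-1, 1).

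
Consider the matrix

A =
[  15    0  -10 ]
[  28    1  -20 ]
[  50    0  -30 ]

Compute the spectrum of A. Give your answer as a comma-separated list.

The characteristic polynomial is p(μ) = det(μI - A).
Expanding the 3×3 determinant: p(μ) = μ^3 + 14μ^2 + 35μ - 50.
Rational-root test: μ = -10 gives p(-10) = 0.
Dividing by (μ + 10) leaves μ^2 + 4μ - 5.
The quadratic factors as (μ + 5)·(μ - 1).
Eigenvalues: -10, -5, 1.

-10, -5, 1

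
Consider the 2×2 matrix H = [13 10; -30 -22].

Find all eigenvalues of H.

-7, -2

det(H - λI) = (13 - λ)(-22 - λ) - (10)·(-30) = λ^2 + 9λ + 14.
This factors as (λ + 7)·(λ + 2) = 0.
Eigenvalues: -7, -2.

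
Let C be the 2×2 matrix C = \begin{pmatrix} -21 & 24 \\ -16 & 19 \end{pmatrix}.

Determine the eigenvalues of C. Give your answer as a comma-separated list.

-5, 3

det(C - μI) = (-21 - μ)(19 - μ) - (24)·(-16) = μ^2 + 2μ - 15.
This factors as (μ + 5)·(μ - 3) = 0.
Eigenvalues: -5, 3.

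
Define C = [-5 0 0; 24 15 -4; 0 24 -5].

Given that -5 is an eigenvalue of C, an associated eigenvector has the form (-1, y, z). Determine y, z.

0, -6

We need (C + 5I)v = 0.
C + 5I = [[0, 0, 0], [24, 20, -4], [0, 24, 0]].
Row 1: (0)·-1 + (0)·y + (0)·z = 0
Row 2: (24)·-1 + (20)·y + (-4)·z = 0
Row 3: (0)·-1 + (24)·y + (0)·z = 0
Solving gives y = 0, z = -6.
Check: C·(-1, 0, -6) = (5, 0, 30) = -5·(-1, 0, -6).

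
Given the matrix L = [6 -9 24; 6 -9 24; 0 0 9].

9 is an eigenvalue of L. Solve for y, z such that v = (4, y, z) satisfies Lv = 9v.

4, 2

We need (L - 9I)v = 0.
L - 9I = [[-3, -9, 24], [6, -18, 24], [0, 0, 0]].
Row 1: (-3)·4 + (-9)·y + (24)·z = 0
Row 2: (6)·4 + (-18)·y + (24)·z = 0
Row 3: (0)·4 + (0)·y + (0)·z = 0
Solving gives y = 4, z = 2.
Check: L·(4, 4, 2) = (36, 36, 18) = 9·(4, 4, 2).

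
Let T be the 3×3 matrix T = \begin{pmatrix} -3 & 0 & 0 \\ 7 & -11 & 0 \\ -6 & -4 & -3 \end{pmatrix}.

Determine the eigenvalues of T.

T is lower triangular, so its eigenvalues are the diagonal entries.
Diagonal: -3, -11, -3.

-11, -3, -3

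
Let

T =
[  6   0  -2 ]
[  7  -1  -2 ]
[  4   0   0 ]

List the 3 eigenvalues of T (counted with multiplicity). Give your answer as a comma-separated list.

Set up det(λI - T) = 0.
Cofactor expansion gives p(λ) = λ^3 - 5λ^2 + 2λ + 8.
Since p(-1) = 0, λ = -1 is a root.
Dividing by (λ + 1) leaves λ^2 - 6λ + 8.
The quadratic factors as (λ - 2)·(λ - 4).
Eigenvalues: -1, 2, 4.

-1, 2, 4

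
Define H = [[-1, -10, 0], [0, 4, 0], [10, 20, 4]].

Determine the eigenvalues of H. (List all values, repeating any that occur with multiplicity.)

-1, 4, 4

Set up det(rI - H) = 0.
Expanding along the first row, p(r) = r^3 - 7r^2 + 8r + 16.
Rational-root test: r = -1 gives p(-1) = 0.
Factor out (r + 1): p(r) = (r + 1)·(r^2 - 8r + 16).
The quadratic factor is (r - 4)^2.
Eigenvalues: -1, 4, 4.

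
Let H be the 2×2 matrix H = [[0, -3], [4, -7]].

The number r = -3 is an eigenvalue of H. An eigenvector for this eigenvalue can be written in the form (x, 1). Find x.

We need (H + 3I)v = 0.
H + 3I = [[3, -3], [4, -4]].
Row 1: (3)·x + (-3)·1 = 0
Row 2: (4)·x + (-4)·1 = 0
Solving gives x = 1.
Check: H·(1, 1) = (-3, -3) = -3·(1, 1).

1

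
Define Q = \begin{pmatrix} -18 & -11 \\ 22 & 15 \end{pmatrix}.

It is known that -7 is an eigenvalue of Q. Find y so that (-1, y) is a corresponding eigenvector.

We need (Q + 7I)v = 0.
Q + 7I = [[-11, -11], [22, 22]].
Row 1: (-11)·-1 + (-11)·y = 0
Row 2: (22)·-1 + (22)·y = 0
Solving gives y = 1.
Check: Q·(-1, 1) = (7, -7) = -7·(-1, 1).

1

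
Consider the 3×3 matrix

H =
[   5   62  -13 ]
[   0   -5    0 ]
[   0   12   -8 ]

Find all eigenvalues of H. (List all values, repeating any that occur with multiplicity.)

-8, -5, 5

The characteristic polynomial is p(t) = det(tI - H).
Expanding the 3×3 determinant: p(t) = t^3 + 8t^2 - 25t - 200.
Rational-root test: t = -8 gives p(-8) = 0.
Dividing by (t + 8) leaves t^2 - 25.
The quadratic factors as (t + 5)·(t - 5).
Eigenvalues: -8, -5, 5.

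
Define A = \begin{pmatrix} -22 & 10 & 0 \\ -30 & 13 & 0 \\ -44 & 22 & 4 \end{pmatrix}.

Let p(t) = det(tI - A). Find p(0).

-56

p(0) = det(0·I − A) = det(−A) = (−1)^3·det(A).
det(A) = 56, so p(0) = -56.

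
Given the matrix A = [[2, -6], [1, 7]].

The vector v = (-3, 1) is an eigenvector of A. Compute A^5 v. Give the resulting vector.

(-3072, 1024)

First find the eigenvalue: Av = (-12, 4) = 4·(-3, 1), so λ = 4.
Then A^5 v = λ^5·v = 4^5·(-3, 1) = 1024·(-3, 1) = (-3072, 1024).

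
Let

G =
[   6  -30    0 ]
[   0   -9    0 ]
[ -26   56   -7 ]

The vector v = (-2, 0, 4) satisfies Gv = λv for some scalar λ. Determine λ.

Compute Gv: G·(-2, 0, 4) = (-12, 0, 24).
Since Gv = λv, compare component 1: -12 = λ·-2, so λ = 6.

6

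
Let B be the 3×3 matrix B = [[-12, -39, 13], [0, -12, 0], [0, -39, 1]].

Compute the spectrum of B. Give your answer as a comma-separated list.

Compute the characteristic polynomial p(t) = det(tI - B).
Expanding along the first row, p(t) = t^3 + 23t^2 + 120t - 144.
Rational-root test: t = -12 gives p(-12) = 0.
Dividing by (t + 12) leaves t^2 + 11t - 12.
The quadratic factors as (t + 12)·(t - 1).
Eigenvalues: -12, -12, 1.

-12, -12, 1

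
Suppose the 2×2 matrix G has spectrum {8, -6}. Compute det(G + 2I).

If G has eigenvalues 8, -6, then G + 2I has eigenvalues 10, -4.
det(G + 2I) = (10) · (-4) = -40.

-40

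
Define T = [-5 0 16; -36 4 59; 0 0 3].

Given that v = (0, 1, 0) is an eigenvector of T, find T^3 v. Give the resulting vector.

(0, 64, 0)

First find the eigenvalue: Tv = (0, 4, 0) = 4·(0, 1, 0), so λ = 4.
Then T^3 v = λ^3·v = 4^3·(0, 1, 0) = 64·(0, 1, 0) = (0, 64, 0).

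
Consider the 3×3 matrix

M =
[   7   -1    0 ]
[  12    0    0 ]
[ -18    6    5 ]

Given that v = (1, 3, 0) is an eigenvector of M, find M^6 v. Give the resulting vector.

First find the eigenvalue: Mv = (4, 12, 0) = 4·(1, 3, 0), so λ = 4.
Then M^6 v = λ^6·v = 4^6·(1, 3, 0) = 4096·(1, 3, 0) = (4096, 12288, 0).

(4096, 12288, 0)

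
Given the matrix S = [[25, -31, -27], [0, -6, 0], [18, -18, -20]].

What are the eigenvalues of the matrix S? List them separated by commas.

-6, -2, 7

Set up det(tI - S) = 0.
Expanding the 3×3 determinant: p(t) = t^3 + t^2 - 44t - 84.
Try t = -6: p(-6) = 0, so -6 is a root.
Factor out (t + 6): p(t) = (t + 6)·(t^2 - 5t - 14).
The quadratic factors as (t + 2)·(t - 7).
Eigenvalues: -6, -2, 7.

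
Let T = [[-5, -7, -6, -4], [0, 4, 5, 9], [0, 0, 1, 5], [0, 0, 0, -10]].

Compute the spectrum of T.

T is upper triangular, so its eigenvalues are the diagonal entries.
Diagonal: -5, 4, 1, -10.

-10, -5, 1, 4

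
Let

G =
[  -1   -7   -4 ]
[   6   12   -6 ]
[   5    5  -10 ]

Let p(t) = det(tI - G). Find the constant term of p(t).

0

p(t) = t^3 - t^2 - 30t.
The constant term is 0.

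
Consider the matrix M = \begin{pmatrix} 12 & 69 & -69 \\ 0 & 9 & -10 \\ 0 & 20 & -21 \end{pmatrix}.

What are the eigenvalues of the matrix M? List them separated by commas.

Set up det(λI - M) = 0.
Cofactor expansion gives p(λ) = λ^3 - 133λ - 132.
Try λ = -1: p(-1) = 0, so -1 is a root.
Dividing by (λ + 1) leaves λ^2 - λ - 132.
The quadratic factors as (λ + 11)·(λ - 12).
Eigenvalues: -11, -1, 12.

-11, -1, 12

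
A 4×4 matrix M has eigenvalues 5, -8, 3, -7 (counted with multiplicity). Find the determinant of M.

840

det(M) is the product of the eigenvalues: (5) · (-8) · (3) · (-7) = 840.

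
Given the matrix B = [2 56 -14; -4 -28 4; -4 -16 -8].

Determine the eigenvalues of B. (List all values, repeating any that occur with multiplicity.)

-12, -12, -10

The characteristic polynomial is p(lambda) = det(lambda·I - B).
Expanding along the first row, p(lambda) = lambda^3 + 34·lambda^2 + 384·lambda + 1440.
Try lambda = -10: p(-10) = 0, so -10 is a root.
Factor out (lambda + 10): p(lambda) = (lambda + 10)·(lambda^2 + 24·lambda + 144).
The quadratic factor is (lambda + 12)^2.
Eigenvalues: -12, -12, -10.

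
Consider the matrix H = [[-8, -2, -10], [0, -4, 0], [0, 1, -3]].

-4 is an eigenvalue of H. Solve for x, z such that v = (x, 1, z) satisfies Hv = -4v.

We need (H + 4I)v = 0.
H + 4I = [[-4, -2, -10], [0, 0, 0], [0, 1, 1]].
Row 1: (-4)·x + (-2)·1 + (-10)·z = 0
Row 2: (0)·x + (0)·1 + (0)·z = 0
Row 3: (0)·x + (1)·1 + (1)·z = 0
Solving gives x = 2, z = -1.
Check: H·(2, 1, -1) = (-8, -4, 4) = -4·(2, 1, -1).

2, -1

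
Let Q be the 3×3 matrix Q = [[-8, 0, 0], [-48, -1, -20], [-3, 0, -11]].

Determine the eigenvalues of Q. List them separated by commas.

The characteristic polynomial is p(λ) = det(λI - Q).
Cofactor expansion gives p(λ) = λ^3 + 20λ^2 + 107λ + 88.
Since p(-1) = 0, λ = -1 is a root.
Factor out (λ + 1): p(λ) = (λ + 1)·(λ^2 + 19λ + 88).
The quadratic factors as (λ + 11)·(λ + 8).
Eigenvalues: -11, -8, -1.

-11, -8, -1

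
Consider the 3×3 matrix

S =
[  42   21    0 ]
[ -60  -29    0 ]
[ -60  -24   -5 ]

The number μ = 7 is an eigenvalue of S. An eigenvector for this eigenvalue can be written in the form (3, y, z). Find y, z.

-5, -5

We need (S - 7I)v = 0.
S - 7I = [[35, 21, 0], [-60, -36, 0], [-60, -24, -12]].
Row 1: (35)·3 + (21)·y + (0)·z = 0
Row 2: (-60)·3 + (-36)·y + (0)·z = 0
Row 3: (-60)·3 + (-24)·y + (-12)·z = 0
Solving gives y = -5, z = -5.
Check: S·(3, -5, -5) = (21, -35, -35) = 7·(3, -5, -5).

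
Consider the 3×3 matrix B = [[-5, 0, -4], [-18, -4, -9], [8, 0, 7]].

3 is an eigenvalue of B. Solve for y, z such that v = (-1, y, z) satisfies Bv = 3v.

0, 2

We need (B - 3I)v = 0.
B - 3I = [[-8, 0, -4], [-18, -7, -9], [8, 0, 4]].
Row 1: (-8)·-1 + (0)·y + (-4)·z = 0
Row 2: (-18)·-1 + (-7)·y + (-9)·z = 0
Row 3: (8)·-1 + (0)·y + (4)·z = 0
Solving gives y = 0, z = 2.
Check: B·(-1, 0, 2) = (-3, 0, 6) = 3·(-1, 0, 2).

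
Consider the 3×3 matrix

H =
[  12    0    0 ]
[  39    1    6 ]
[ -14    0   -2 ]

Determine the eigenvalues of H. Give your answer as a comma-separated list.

Set up det(λI - H) = 0.
Expanding the 3×3 determinant: p(λ) = λ^3 - 11λ^2 - 14λ + 24.
Since p(1) = 0, λ = 1 is a root.
Dividing by (λ - 1) leaves λ^2 - 10λ - 24.
The quadratic factors as (λ + 2)·(λ - 12).
Eigenvalues: -2, 1, 12.

-2, 1, 12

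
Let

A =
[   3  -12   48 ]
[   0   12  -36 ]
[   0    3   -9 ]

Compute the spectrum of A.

0, 3, 3

Compute the characteristic polynomial p(t) = det(tI - A).
Cofactor expansion gives p(t) = t^3 - 6t^2 + 9t.
Since p(3) = 0, t = 3 is a root.
Dividing by (t - 3) leaves t^2 - 3t.
The quadratic factors as t·(t - 3).
Eigenvalues: 0, 3, 3.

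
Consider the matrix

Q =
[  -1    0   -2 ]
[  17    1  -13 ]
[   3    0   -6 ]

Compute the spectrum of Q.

Set up det(rI - Q) = 0.
Expanding along the first row, p(r) = r^3 + 6r^2 + 5r - 12.
Since p(-4) = 0, r = -4 is a root.
Dividing by (r + 4) leaves r^2 + 2r - 3.
The quadratic factors as (r + 3)·(r - 1).
Eigenvalues: -4, -3, 1.

-4, -3, 1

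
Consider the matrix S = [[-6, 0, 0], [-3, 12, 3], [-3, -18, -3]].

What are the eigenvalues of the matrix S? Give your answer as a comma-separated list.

The characteristic polynomial is p(s) = det(sI - S).
Expanding the 3×3 determinant: p(s) = s^3 - 3s^2 - 36s + 108.
Since p(6) = 0, s = 6 is a root.
Factor out (s - 6): p(s) = (s - 6)·(s^2 + 3s - 18).
The quadratic factors as (s + 6)·(s - 3).
Eigenvalues: -6, 3, 6.

-6, 3, 6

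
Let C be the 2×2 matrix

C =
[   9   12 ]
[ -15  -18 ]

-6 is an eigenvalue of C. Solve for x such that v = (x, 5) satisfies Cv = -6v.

We need (C + 6I)v = 0.
C + 6I = [[15, 12], [-15, -12]].
Row 1: (15)·x + (12)·5 = 0
Row 2: (-15)·x + (-12)·5 = 0
Solving gives x = -4.
Check: C·(-4, 5) = (24, -30) = -6·(-4, 5).

-4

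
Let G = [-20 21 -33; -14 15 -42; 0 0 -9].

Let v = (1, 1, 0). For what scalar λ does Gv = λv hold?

Compute Gv: G·(1, 1, 0) = (1, 1, 0).
Since Gv = λv, compare component 1: 1 = λ·1, so λ = 1.

1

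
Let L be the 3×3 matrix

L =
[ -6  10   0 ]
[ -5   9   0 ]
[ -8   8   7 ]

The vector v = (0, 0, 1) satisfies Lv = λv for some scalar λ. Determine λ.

7

Compute Lv: L·(0, 0, 1) = (0, 0, 7).
Since Lv = λv, compare component 3: 7 = λ·1, so λ = 7.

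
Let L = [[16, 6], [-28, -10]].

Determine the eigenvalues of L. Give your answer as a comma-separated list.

det(L - sI) = (16 - s)(-10 - s) - (6)·(-28) = s^2 - 6s + 8.
This factors as (s - 2)·(s - 4) = 0.
Eigenvalues: 2, 4.

2, 4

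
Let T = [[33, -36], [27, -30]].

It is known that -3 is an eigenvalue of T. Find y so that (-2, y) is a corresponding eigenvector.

-2

We need (T + 3I)v = 0.
T + 3I = [[36, -36], [27, -27]].
Row 1: (36)·-2 + (-36)·y = 0
Row 2: (27)·-2 + (-27)·y = 0
Solving gives y = -2.
Check: T·(-2, -2) = (6, 6) = -3·(-2, -2).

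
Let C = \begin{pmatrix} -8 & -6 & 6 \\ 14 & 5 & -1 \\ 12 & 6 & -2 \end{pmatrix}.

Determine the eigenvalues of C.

Set up det(lambda·I - C) = 0.
Expanding the 3×3 determinant: p(lambda) = lambda^3 + 5·lambda^2 - 16·lambda - 80.
Since p(4) = 0, lambda = 4 is a root.
Factor out (lambda - 4): p(lambda) = (lambda - 4)·(lambda^2 + 9·lambda + 20).
The quadratic factors as (lambda + 5)·(lambda + 4).
Eigenvalues: -5, -4, 4.

-5, -4, 4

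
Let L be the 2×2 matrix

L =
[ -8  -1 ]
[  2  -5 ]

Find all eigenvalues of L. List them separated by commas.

-7, -6

det(L - sI) = (-8 - s)(-5 - s) - (-1)·(2) = s^2 + 13s + 42.
This factors as (s + 7)·(s + 6) = 0.
Eigenvalues: -7, -6.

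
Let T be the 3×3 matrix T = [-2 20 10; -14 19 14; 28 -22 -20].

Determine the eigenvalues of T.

-9, -2, 8

Set up det(sI - T) = 0.
Cofactor expansion gives p(s) = s^3 + 3s^2 - 70s - 144.
Rational-root test: s = -2 gives p(-2) = 0.
Dividing by (s + 2) leaves s^2 + s - 72.
The quadratic factors as (s + 9)·(s - 8).
Eigenvalues: -9, -2, 8.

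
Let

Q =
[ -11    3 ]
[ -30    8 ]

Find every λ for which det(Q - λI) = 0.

det(Q - λI) = (-11 - λ)(8 - λ) - (3)·(-30) = λ^2 + 3λ + 2.
This factors as (λ + 2)·(λ + 1) = 0.
Eigenvalues: -2, -1.

-2, -1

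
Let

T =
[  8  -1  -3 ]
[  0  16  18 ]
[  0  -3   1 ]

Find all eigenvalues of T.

Set up det(λI - T) = 0.
Cofactor expansion gives p(λ) = λ^3 - 25λ^2 + 206λ - 560.
Rational-root test: λ = 8 gives p(8) = 0.
Dividing by (λ - 8) leaves λ^2 - 17λ + 70.
The quadratic factors as (λ - 7)·(λ - 10).
Eigenvalues: 7, 8, 10.

7, 8, 10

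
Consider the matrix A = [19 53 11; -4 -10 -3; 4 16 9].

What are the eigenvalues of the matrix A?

5, 6, 7

Compute the characteristic polynomial p(λ) = det(λI - A).
Expanding along the first row, p(λ) = λ^3 - 18λ^2 + 107λ - 210.
Try λ = 6: p(6) = 0, so 6 is a root.
Factor out (λ - 6): p(λ) = (λ - 6)·(λ^2 - 12λ + 35).
The quadratic factors as (λ - 5)·(λ - 7).
Eigenvalues: 5, 6, 7.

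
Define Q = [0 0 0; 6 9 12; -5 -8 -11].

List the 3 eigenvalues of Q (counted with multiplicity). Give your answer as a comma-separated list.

-3, 0, 1

Set up det(λI - Q) = 0.
Expanding along the first row, p(λ) = λ^3 + 2λ^2 - 3λ.
Since p(0) = 0, λ = 0 is a root.
Dividing by λ leaves λ^2 + 2λ - 3.
The quadratic factors as (λ + 3)·(λ - 1).
Eigenvalues: -3, 0, 1.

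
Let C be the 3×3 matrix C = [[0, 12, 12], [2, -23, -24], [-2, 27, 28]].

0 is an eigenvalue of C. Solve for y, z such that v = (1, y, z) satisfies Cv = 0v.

-2, 2

We need (C)v = 0.
C = [[0, 12, 12], [2, -23, -24], [-2, 27, 28]].
Row 1: (0)·1 + (12)·y + (12)·z = 0
Row 2: (2)·1 + (-23)·y + (-24)·z = 0
Row 3: (-2)·1 + (27)·y + (28)·z = 0
Solving gives y = -2, z = 2.
Check: C·(1, -2, 2) = (0, 0, 0) = 0·(1, -2, 2).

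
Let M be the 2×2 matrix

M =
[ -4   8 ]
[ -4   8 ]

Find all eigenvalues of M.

det(M - rI) = (-4 - r)(8 - r) - (8)·(-4) = r^2 - 4r.
This factors as r·(r - 4) = 0.
Eigenvalues: 0, 4.

0, 4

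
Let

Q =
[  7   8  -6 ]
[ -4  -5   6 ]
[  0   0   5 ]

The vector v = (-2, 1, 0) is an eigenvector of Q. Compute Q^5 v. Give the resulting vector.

(-486, 243, 0)

First find the eigenvalue: Qv = (-6, 3, 0) = 3·(-2, 1, 0), so λ = 3.
Then Q^5 v = λ^5·v = 3^5·(-2, 1, 0) = 243·(-2, 1, 0) = (-486, 243, 0).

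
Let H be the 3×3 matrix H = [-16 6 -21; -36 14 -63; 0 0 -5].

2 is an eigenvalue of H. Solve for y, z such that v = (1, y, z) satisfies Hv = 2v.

We need (H - 2I)v = 0.
H - 2I = [[-18, 6, -21], [-36, 12, -63], [0, 0, -7]].
Row 1: (-18)·1 + (6)·y + (-21)·z = 0
Row 2: (-36)·1 + (12)·y + (-63)·z = 0
Row 3: (0)·1 + (0)·y + (-7)·z = 0
Solving gives y = 3, z = 0.
Check: H·(1, 3, 0) = (2, 6, 0) = 2·(1, 3, 0).

3, 0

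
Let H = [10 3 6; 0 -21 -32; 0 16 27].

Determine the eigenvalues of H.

Compute the characteristic polynomial p(μ) = det(μI - H).
Expanding along the first row, p(μ) = μ^3 - 16μ^2 + 5μ + 550.
Since p(-5) = 0, μ = -5 is a root.
Factor out (μ + 5): p(μ) = (μ + 5)·(μ^2 - 21μ + 110).
The quadratic factors as (μ - 10)·(μ - 11).
Eigenvalues: -5, 10, 11.

-5, 10, 11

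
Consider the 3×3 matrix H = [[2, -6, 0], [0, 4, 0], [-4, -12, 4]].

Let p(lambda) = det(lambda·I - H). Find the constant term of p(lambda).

-32

p(lambda) = lambda^3 - 10·lambda^2 + 32·lambda - 32.
The constant term is -32.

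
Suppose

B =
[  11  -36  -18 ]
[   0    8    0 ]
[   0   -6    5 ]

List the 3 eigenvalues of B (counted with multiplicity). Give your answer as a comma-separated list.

Compute the characteristic polynomial p(lambda) = det(lambda·I - B).
Expanding along the first row, p(lambda) = lambda^3 - 24·lambda^2 + 183·lambda - 440.
Rational-root test: lambda = 5 gives p(5) = 0.
Dividing by (lambda - 5) leaves lambda^2 - 19·lambda + 88.
The quadratic factors as (lambda - 8)·(lambda - 11).
Eigenvalues: 5, 8, 11.

5, 8, 11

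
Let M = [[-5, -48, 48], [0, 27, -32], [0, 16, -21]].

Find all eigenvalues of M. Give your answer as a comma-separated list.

The characteristic polynomial is p(λ) = det(λI - M).
Expanding along the first row, p(λ) = λ^3 - λ^2 - 85λ - 275.
Rational-root test: λ = -5 gives p(-5) = 0.
Factor out (λ + 5): p(λ) = (λ + 5)·(λ^2 - 6λ - 55).
The quadratic factors as (λ + 5)·(λ - 11).
Eigenvalues: -5, -5, 11.

-5, -5, 11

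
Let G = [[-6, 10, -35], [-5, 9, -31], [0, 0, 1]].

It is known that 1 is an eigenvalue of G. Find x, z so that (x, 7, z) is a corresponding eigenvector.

We need (G - 1I)v = 0.
G - 1I = [[-7, 10, -35], [-5, 8, -31], [0, 0, 0]].
Row 1: (-7)·x + (10)·7 + (-35)·z = 0
Row 2: (-5)·x + (8)·7 + (-31)·z = 0
Row 3: (0)·x + (0)·7 + (0)·z = 0
Solving gives x = 5, z = 1.
Check: G·(5, 7, 1) = (5, 7, 1) = 1·(5, 7, 1).

5, 1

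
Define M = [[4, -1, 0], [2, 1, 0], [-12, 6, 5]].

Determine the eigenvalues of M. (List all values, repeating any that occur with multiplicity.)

Compute the characteristic polynomial p(r) = det(rI - M).
Cofactor expansion gives p(r) = r^3 - 10r^2 + 31r - 30.
Try r = 5: p(5) = 0, so 5 is a root.
Dividing by (r - 5) leaves r^2 - 5r + 6.
The quadratic factors as (r - 2)·(r - 3).
Eigenvalues: 2, 3, 5.

2, 3, 5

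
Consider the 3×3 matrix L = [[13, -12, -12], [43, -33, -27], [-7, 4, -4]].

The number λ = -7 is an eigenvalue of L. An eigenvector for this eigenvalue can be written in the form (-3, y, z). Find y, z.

We need (L + 7I)v = 0.
L + 7I = [[20, -12, -12], [43, -26, -27], [-7, 4, 3]].
Row 1: (20)·-3 + (-12)·y + (-12)·z = 0
Row 2: (43)·-3 + (-26)·y + (-27)·z = 0
Row 3: (-7)·-3 + (4)·y + (3)·z = 0
Solving gives y = -6, z = 1.
Check: L·(-3, -6, 1) = (21, 42, -7) = -7·(-3, -6, 1).

-6, 1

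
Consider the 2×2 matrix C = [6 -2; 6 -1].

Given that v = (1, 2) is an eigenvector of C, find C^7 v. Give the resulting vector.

First find the eigenvalue: Cv = (2, 4) = 2·(1, 2), so λ = 2.
Then C^7 v = λ^7·v = 2^7·(1, 2) = 128·(1, 2) = (128, 256).

(128, 256)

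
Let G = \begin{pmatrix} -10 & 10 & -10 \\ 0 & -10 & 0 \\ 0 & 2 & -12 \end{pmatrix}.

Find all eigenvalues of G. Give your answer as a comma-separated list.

-12, -10, -10

The characteristic polynomial is p(t) = det(tI - G).
Expanding the 3×3 determinant: p(t) = t^3 + 32t^2 + 340t + 1200.
Rational-root test: t = -10 gives p(-10) = 0.
Dividing by (t + 10) leaves t^2 + 22t + 120.
The quadratic factors as (t + 12)·(t + 10).
Eigenvalues: -12, -10, -10.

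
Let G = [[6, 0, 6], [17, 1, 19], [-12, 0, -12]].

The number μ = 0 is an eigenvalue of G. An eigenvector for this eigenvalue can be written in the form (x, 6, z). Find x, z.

3, -3

We need (G)v = 0.
G = [[6, 0, 6], [17, 1, 19], [-12, 0, -12]].
Row 1: (6)·x + (0)·6 + (6)·z = 0
Row 2: (17)·x + (1)·6 + (19)·z = 0
Row 3: (-12)·x + (0)·6 + (-12)·z = 0
Solving gives x = 3, z = -3.
Check: G·(3, 6, -3) = (0, 0, 0) = 0·(3, 6, -3).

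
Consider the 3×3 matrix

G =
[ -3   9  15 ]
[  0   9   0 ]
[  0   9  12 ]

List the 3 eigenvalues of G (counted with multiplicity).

Compute the characteristic polynomial p(r) = det(rI - G).
Expanding along the first row, p(r) = r^3 - 18r^2 + 45r + 324.
Rational-root test: r = -3 gives p(-3) = 0.
Dividing by (r + 3) leaves r^2 - 21r + 108.
The quadratic factors as (r - 9)·(r - 12).
Eigenvalues: -3, 9, 12.

-3, 9, 12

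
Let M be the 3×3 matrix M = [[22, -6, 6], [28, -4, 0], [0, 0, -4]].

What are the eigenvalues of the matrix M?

-4, 8, 10

Set up det(rI - M) = 0.
Expanding the 3×3 determinant: p(r) = r^3 - 14r^2 + 8r + 320.
Since p(10) = 0, r = 10 is a root.
Factor out (r - 10): p(r) = (r - 10)·(r^2 - 4r - 32).
The quadratic factors as (r + 4)·(r - 8).
Eigenvalues: -4, 8, 10.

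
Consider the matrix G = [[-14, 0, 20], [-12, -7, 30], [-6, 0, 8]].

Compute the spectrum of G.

The characteristic polynomial is p(t) = det(tI - G).
Expanding the 3×3 determinant: p(t) = t^3 + 13t^2 + 50t + 56.
Rational-root test: t = -7 gives p(-7) = 0.
Factor out (t + 7): p(t) = (t + 7)·(t^2 + 6t + 8).
The quadratic factors as (t + 4)·(t + 2).
Eigenvalues: -7, -4, -2.

-7, -4, -2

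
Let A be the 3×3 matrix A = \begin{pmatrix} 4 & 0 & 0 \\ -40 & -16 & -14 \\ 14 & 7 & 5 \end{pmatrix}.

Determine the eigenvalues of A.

Compute the characteristic polynomial p(λ) = det(λI - A).
Expanding the 3×3 determinant: p(λ) = λ^3 + 7λ^2 - 26λ - 72.
Since p(-2) = 0, λ = -2 is a root.
Factor out (λ + 2): p(λ) = (λ + 2)·(λ^2 + 5λ - 36).
The quadratic factors as (λ + 9)·(λ - 4).
Eigenvalues: -9, -2, 4.

-9, -2, 4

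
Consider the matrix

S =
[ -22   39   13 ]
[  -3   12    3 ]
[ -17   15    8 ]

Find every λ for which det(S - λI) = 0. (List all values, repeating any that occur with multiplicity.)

The characteristic polynomial is p(λ) = det(λI - S).
Expanding along the first row, p(λ) = λ^3 + 2λ^2 - 51λ + 108.
Try λ = 3: p(3) = 0, so 3 is a root.
Factor out (λ - 3): p(λ) = (λ - 3)·(λ^2 + 5λ - 36).
The quadratic factors as (λ + 9)·(λ - 4).
Eigenvalues: -9, 3, 4.

-9, 3, 4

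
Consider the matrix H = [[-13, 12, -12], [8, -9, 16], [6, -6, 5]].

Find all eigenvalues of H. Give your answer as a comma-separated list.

The characteristic polynomial is p(λ) = det(λI - H).
Expanding the 3×3 determinant: p(λ) = λ^3 + 17λ^2 + 79λ + 63.
Since p(-9) = 0, λ = -9 is a root.
Dividing by (λ + 9) leaves λ^2 + 8λ + 7.
The quadratic factors as (λ + 7)·(λ + 1).
Eigenvalues: -9, -7, -1.

-9, -7, -1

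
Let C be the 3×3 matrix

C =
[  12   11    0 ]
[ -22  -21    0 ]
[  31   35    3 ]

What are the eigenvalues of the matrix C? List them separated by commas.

-10, 1, 3

The characteristic polynomial is p(λ) = det(λI - C).
Expanding along the first row, p(λ) = λ^3 + 6λ^2 - 37λ + 30.
Since p(3) = 0, λ = 3 is a root.
Dividing by (λ - 3) leaves λ^2 + 9λ - 10.
The quadratic factors as (λ + 10)·(λ - 1).
Eigenvalues: -10, 1, 3.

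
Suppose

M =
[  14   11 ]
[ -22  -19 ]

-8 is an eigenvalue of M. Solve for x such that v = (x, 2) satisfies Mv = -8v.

We need (M + 8I)v = 0.
M + 8I = [[22, 11], [-22, -11]].
Row 1: (22)·x + (11)·2 = 0
Row 2: (-22)·x + (-11)·2 = 0
Solving gives x = -1.
Check: M·(-1, 2) = (8, -16) = -8·(-1, 2).

-1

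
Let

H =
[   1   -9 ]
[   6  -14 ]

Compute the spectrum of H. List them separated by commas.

-8, -5

det(H - sI) = (1 - s)(-14 - s) - (-9)·(6) = s^2 + 13s + 40.
This factors as (s + 8)·(s + 5) = 0.
Eigenvalues: -8, -5.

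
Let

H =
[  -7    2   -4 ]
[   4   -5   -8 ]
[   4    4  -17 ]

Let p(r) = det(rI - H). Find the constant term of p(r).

p(r) = r^3 + 29r^2 + 279r + 891.
The constant term is 891.

891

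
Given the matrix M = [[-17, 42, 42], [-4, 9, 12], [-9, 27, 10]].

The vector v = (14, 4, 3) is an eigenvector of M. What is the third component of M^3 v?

First find the eigenvalue: Mv = (56, 16, 12) = 4·(14, 4, 3), so λ = 4.
Then M^3 v = λ^3·v = 4^3·(14, 4, 3) = 64·(14, 4, 3) = (896, 256, 192).

192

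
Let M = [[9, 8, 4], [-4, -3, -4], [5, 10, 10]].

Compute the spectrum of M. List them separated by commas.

The characteristic polynomial is p(t) = det(tI - M).
Cofactor expansion gives p(t) = t^3 - 16t^2 + 85t - 150.
Try t = 5: p(5) = 0, so 5 is a root.
Dividing by (t - 5) leaves t^2 - 11t + 30.
The quadratic factors as (t - 5)·(t - 6).
Eigenvalues: 5, 5, 6.

5, 5, 6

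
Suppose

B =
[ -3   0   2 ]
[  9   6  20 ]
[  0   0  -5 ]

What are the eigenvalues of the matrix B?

-5, -3, 6

The characteristic polynomial is p(s) = det(sI - B).
Expanding the 3×3 determinant: p(s) = s^3 + 2s^2 - 33s - 90.
Try s = -5: p(-5) = 0, so -5 is a root.
Dividing by (s + 5) leaves s^2 - 3s - 18.
The quadratic factors as (s + 3)·(s - 6).
Eigenvalues: -5, -3, 6.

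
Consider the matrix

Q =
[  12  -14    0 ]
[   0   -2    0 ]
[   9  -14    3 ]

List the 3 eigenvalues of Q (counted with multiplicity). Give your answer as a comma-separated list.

-2, 3, 12

Compute the characteristic polynomial p(lambda) = det(lambda·I - Q).
Expanding the 3×3 determinant: p(lambda) = lambda^3 - 13·lambda^2 + 6·lambda + 72.
Try lambda = -2: p(-2) = 0, so -2 is a root.
Factor out (lambda + 2): p(lambda) = (lambda + 2)·(lambda^2 - 15·lambda + 36).
The quadratic factors as (lambda - 3)·(lambda - 12).
Eigenvalues: -2, 3, 12.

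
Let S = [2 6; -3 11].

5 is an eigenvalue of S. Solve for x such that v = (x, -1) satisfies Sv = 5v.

-2

We need (S - 5I)v = 0.
S - 5I = [[-3, 6], [-3, 6]].
Row 1: (-3)·x + (6)·-1 = 0
Row 2: (-3)·x + (6)·-1 = 0
Solving gives x = -2.
Check: S·(-2, -1) = (-10, -5) = 5·(-2, -1).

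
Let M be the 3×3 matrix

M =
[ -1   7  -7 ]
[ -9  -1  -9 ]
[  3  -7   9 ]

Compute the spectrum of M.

Compute the characteristic polynomial p(λ) = det(λI - M).
Cofactor expansion gives p(λ) = λ^3 - 7λ^2 + 4λ + 12.
Since p(6) = 0, λ = 6 is a root.
Factor out (λ - 6): p(λ) = (λ - 6)·(λ^2 - λ - 2).
The quadratic factors as (λ + 1)·(λ - 2).
Eigenvalues: -1, 2, 6.

-1, 2, 6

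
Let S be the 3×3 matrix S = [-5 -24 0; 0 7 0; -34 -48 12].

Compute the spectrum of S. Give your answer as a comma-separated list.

-5, 7, 12

The characteristic polynomial is p(μ) = det(μI - S).
Expanding along the first row, p(μ) = μ^3 - 14μ^2 - 11μ + 420.
Since p(-5) = 0, μ = -5 is a root.
Dividing by (μ + 5) leaves μ^2 - 19μ + 84.
The quadratic factors as (μ - 7)·(μ - 12).
Eigenvalues: -5, 7, 12.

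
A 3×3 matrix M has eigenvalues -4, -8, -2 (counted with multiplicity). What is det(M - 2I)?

-240

If M has eigenvalues -4, -8, -2, then M - 2I has eigenvalues -6, -10, -4.
det(M - 2I) = (-6) · (-10) · (-4) = -240.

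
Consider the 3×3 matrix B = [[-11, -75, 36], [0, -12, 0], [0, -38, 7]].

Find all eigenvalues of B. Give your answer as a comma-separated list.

Compute the characteristic polynomial p(t) = det(tI - B).
Expanding along the first row, p(t) = t^3 + 16t^2 - 29t - 924.
Since p(7) = 0, t = 7 is a root.
Dividing by (t - 7) leaves t^2 + 23t + 132.
The quadratic factors as (t + 12)·(t + 11).
Eigenvalues: -12, -11, 7.

-12, -11, 7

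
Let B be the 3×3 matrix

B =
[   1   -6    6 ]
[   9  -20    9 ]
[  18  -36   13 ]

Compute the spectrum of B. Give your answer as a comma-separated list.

-5, -2, 1

The characteristic polynomial is p(r) = det(rI - B).
Cofactor expansion gives p(r) = r^3 + 6r^2 + 3r - 10.
Rational-root test: r = 1 gives p(1) = 0.
Dividing by (r - 1) leaves r^2 + 7r + 10.
The quadratic factors as (r + 5)·(r + 2).
Eigenvalues: -5, -2, 1.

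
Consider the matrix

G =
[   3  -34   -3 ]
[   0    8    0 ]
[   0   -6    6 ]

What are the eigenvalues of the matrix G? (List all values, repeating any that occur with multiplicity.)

Set up det(sI - G) = 0.
Expanding along the first row, p(s) = s^3 - 17s^2 + 90s - 144.
Rational-root test: s = 8 gives p(8) = 0.
Dividing by (s - 8) leaves s^2 - 9s + 18.
The quadratic factors as (s - 3)·(s - 6).
Eigenvalues: 3, 6, 8.

3, 6, 8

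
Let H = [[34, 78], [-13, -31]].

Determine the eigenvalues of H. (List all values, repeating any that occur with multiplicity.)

det(H - λI) = (34 - λ)(-31 - λ) - (78)·(-13) = λ^2 - 3λ - 40.
This factors as (λ + 5)·(λ - 8) = 0.
Eigenvalues: -5, 8.

-5, 8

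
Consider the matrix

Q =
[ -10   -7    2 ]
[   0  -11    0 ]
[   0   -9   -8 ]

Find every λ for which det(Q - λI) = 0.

The characteristic polynomial is p(lambda) = det(lambda·I - Q).
Cofactor expansion gives p(lambda) = lambda^3 + 29·lambda^2 + 278·lambda + 880.
Rational-root test: lambda = -10 gives p(-10) = 0.
Factor out (lambda + 10): p(lambda) = (lambda + 10)·(lambda^2 + 19·lambda + 88).
The quadratic factors as (lambda + 11)·(lambda + 8).
Eigenvalues: -11, -10, -8.

-11, -10, -8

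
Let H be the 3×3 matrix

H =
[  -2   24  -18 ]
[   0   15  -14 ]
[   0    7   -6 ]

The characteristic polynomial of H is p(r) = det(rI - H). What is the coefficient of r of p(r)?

p(r) = r^3 - 7r^2 - 10r + 16.
The coefficient of r is -10.

-10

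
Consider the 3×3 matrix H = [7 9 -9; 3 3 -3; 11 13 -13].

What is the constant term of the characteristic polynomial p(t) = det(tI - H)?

p(0) = det(0·I − H) = det(−H) = (−1)^3·det(H).
det(H) = 0, so p(0) = 0.

0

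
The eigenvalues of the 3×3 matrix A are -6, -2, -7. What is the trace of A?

trace(A) is the sum of the eigenvalues: (-6) + (-2) + (-7) = -15.

-15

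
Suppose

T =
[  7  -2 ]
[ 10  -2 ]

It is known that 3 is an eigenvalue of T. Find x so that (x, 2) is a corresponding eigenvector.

1

We need (T - 3I)v = 0.
T - 3I = [[4, -2], [10, -5]].
Row 1: (4)·x + (-2)·2 = 0
Row 2: (10)·x + (-5)·2 = 0
Solving gives x = 1.
Check: T·(1, 2) = (3, 6) = 3·(1, 2).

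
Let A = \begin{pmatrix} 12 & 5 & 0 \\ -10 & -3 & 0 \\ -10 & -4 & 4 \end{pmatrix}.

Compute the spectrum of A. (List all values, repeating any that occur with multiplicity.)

2, 4, 7

Set up det(λI - A) = 0.
Expanding the 3×3 determinant: p(λ) = λ^3 - 13λ^2 + 50λ - 56.
Rational-root test: λ = 4 gives p(4) = 0.
Dividing by (λ - 4) leaves λ^2 - 9λ + 14.
The quadratic factors as (λ - 2)·(λ - 7).
Eigenvalues: 2, 4, 7.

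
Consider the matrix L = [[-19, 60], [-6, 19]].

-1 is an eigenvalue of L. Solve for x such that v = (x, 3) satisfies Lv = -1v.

We need (L + 1I)v = 0.
L + 1I = [[-18, 60], [-6, 20]].
Row 1: (-18)·x + (60)·3 = 0
Row 2: (-6)·x + (20)·3 = 0
Solving gives x = 10.
Check: L·(10, 3) = (-10, -3) = -1·(10, 3).

10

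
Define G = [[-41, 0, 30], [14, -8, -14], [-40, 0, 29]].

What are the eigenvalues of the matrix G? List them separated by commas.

Compute the characteristic polynomial p(s) = det(sI - G).
Cofactor expansion gives p(s) = s^3 + 20s^2 + 107s + 88.
Since p(-8) = 0, s = -8 is a root.
Dividing by (s + 8) leaves s^2 + 12s + 11.
The quadratic factors as (s + 11)·(s + 1).
Eigenvalues: -11, -8, -1.

-11, -8, -1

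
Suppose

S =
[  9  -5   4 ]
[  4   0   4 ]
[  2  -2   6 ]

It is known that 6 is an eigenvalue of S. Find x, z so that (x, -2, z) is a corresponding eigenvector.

We need (S - 6I)v = 0.
S - 6I = [[3, -5, 4], [4, -6, 4], [2, -2, 0]].
Row 1: (3)·x + (-5)·-2 + (4)·z = 0
Row 2: (4)·x + (-6)·-2 + (4)·z = 0
Row 3: (2)·x + (-2)·-2 + (0)·z = 0
Solving gives x = -2, z = -1.
Check: S·(-2, -2, -1) = (-12, -12, -6) = 6·(-2, -2, -1).

-2, -1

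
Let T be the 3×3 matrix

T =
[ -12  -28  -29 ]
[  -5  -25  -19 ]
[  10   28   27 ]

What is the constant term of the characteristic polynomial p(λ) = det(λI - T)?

-66

p(0) = det(0·I − T) = det(−T) = (−1)^3·det(T).
det(T) = 66, so p(0) = -66.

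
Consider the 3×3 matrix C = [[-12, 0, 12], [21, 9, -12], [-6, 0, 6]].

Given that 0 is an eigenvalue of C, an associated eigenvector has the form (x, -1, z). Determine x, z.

1, 1

We need (C)v = 0.
C = [[-12, 0, 12], [21, 9, -12], [-6, 0, 6]].
Row 1: (-12)·x + (0)·-1 + (12)·z = 0
Row 2: (21)·x + (9)·-1 + (-12)·z = 0
Row 3: (-6)·x + (0)·-1 + (6)·z = 0
Solving gives x = 1, z = 1.
Check: C·(1, -1, 1) = (0, 0, 0) = 0·(1, -1, 1).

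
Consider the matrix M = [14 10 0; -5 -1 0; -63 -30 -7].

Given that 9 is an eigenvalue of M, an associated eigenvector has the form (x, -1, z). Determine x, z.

2, -6

We need (M - 9I)v = 0.
M - 9I = [[5, 10, 0], [-5, -10, 0], [-63, -30, -16]].
Row 1: (5)·x + (10)·-1 + (0)·z = 0
Row 2: (-5)·x + (-10)·-1 + (0)·z = 0
Row 3: (-63)·x + (-30)·-1 + (-16)·z = 0
Solving gives x = 2, z = -6.
Check: M·(2, -1, -6) = (18, -9, -54) = 9·(2, -1, -6).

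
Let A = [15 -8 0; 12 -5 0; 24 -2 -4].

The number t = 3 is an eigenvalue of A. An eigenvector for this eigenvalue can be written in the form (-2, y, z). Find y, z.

-3, -6

We need (A - 3I)v = 0.
A - 3I = [[12, -8, 0], [12, -8, 0], [24, -2, -7]].
Row 1: (12)·-2 + (-8)·y + (0)·z = 0
Row 2: (12)·-2 + (-8)·y + (0)·z = 0
Row 3: (24)·-2 + (-2)·y + (-7)·z = 0
Solving gives y = -3, z = -6.
Check: A·(-2, -3, -6) = (-6, -9, -18) = 3·(-2, -3, -6).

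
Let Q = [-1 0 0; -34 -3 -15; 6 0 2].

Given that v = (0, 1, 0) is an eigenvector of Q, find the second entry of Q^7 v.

-2187

First find the eigenvalue: Qv = (0, -3, 0) = -3·(0, 1, 0), so λ = -3.
Then Q^7 v = λ^7·v = (-3)^7·(0, 1, 0) = -2187·(0, 1, 0) = (0, -2187, 0).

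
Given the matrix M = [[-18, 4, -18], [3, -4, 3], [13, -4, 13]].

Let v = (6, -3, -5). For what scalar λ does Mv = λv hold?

-5

Compute Mv: M·(6, -3, -5) = (-30, 15, 25).
Since Mv = λv, compare component 1: -30 = λ·6, so λ = -5.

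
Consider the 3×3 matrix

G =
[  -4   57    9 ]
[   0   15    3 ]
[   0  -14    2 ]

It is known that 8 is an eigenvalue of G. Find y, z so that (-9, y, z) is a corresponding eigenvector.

-3, 7

We need (G - 8I)v = 0.
G - 8I = [[-12, 57, 9], [0, 7, 3], [0, -14, -6]].
Row 1: (-12)·-9 + (57)·y + (9)·z = 0
Row 2: (0)·-9 + (7)·y + (3)·z = 0
Row 3: (0)·-9 + (-14)·y + (-6)·z = 0
Solving gives y = -3, z = 7.
Check: G·(-9, -3, 7) = (-72, -24, 56) = 8·(-9, -3, 7).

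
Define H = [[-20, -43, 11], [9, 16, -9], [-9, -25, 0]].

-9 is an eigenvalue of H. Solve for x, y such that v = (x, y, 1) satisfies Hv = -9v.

1, 0

We need (H + 9I)v = 0.
H + 9I = [[-11, -43, 11], [9, 25, -9], [-9, -25, 9]].
Row 1: (-11)·x + (-43)·y + (11)·1 = 0
Row 2: (9)·x + (25)·y + (-9)·1 = 0
Row 3: (-9)·x + (-25)·y + (9)·1 = 0
Solving gives x = 1, y = 0.
Check: H·(1, 0, 1) = (-9, 0, -9) = -9·(1, 0, 1).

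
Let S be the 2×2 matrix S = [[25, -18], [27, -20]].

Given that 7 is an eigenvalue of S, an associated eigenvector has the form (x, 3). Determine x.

We need (S - 7I)v = 0.
S - 7I = [[18, -18], [27, -27]].
Row 1: (18)·x + (-18)·3 = 0
Row 2: (27)·x + (-27)·3 = 0
Solving gives x = 3.
Check: S·(3, 3) = (21, 21) = 7·(3, 3).

3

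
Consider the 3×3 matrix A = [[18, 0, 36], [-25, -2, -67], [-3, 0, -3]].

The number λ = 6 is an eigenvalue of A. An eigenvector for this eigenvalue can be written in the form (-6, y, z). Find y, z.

We need (A - 6I)v = 0.
A - 6I = [[12, 0, 36], [-25, -8, -67], [-3, 0, -9]].
Row 1: (12)·-6 + (0)·y + (36)·z = 0
Row 2: (-25)·-6 + (-8)·y + (-67)·z = 0
Row 3: (-3)·-6 + (0)·y + (-9)·z = 0
Solving gives y = 2, z = 2.
Check: A·(-6, 2, 2) = (-36, 12, 12) = 6·(-6, 2, 2).

2, 2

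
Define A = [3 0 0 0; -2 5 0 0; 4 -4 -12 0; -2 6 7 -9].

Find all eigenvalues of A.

A is lower triangular, so its eigenvalues are the diagonal entries.
Diagonal: 3, 5, -12, -9.

-12, -9, 3, 5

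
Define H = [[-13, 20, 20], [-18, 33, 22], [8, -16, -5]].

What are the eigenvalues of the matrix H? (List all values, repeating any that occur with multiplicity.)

-3, 7, 11

The characteristic polynomial is p(lambda) = det(lambda·I - H).
Cofactor expansion gives p(lambda) = lambda^3 - 15·lambda^2 + 23·lambda + 231.
Rational-root test: lambda = -3 gives p(-3) = 0.
Dividing by (lambda + 3) leaves lambda^2 - 18·lambda + 77.
The quadratic factors as (lambda - 7)·(lambda - 11).
Eigenvalues: -3, 7, 11.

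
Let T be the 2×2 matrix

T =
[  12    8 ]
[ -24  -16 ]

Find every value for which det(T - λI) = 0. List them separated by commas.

-4, 0

det(T - μI) = (12 - μ)(-16 - μ) - (8)·(-24) = μ^2 + 4μ.
This factors as (μ + 4)·μ = 0.
Eigenvalues: -4, 0.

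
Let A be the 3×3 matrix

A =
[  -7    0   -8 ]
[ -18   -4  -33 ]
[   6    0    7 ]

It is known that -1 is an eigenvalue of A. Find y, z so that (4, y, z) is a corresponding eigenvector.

We need (A + 1I)v = 0.
A + 1I = [[-6, 0, -8], [-18, -3, -33], [6, 0, 8]].
Row 1: (-6)·4 + (0)·y + (-8)·z = 0
Row 2: (-18)·4 + (-3)·y + (-33)·z = 0
Row 3: (6)·4 + (0)·y + (8)·z = 0
Solving gives y = 9, z = -3.
Check: A·(4, 9, -3) = (-4, -9, 3) = -1·(4, 9, -3).

9, -3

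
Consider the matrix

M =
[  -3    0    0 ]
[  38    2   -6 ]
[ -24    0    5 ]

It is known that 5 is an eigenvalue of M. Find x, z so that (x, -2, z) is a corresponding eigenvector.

0, 1

We need (M - 5I)v = 0.
M - 5I = [[-8, 0, 0], [38, -3, -6], [-24, 0, 0]].
Row 1: (-8)·x + (0)·-2 + (0)·z = 0
Row 2: (38)·x + (-3)·-2 + (-6)·z = 0
Row 3: (-24)·x + (0)·-2 + (0)·z = 0
Solving gives x = 0, z = 1.
Check: M·(0, -2, 1) = (0, -10, 5) = 5·(0, -2, 1).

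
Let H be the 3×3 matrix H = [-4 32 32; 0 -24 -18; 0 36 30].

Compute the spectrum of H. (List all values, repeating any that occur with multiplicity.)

-6, -4, 12

Set up det(rI - H) = 0.
Expanding along the first row, p(r) = r^3 - 2r^2 - 96r - 288.
Rational-root test: r = -4 gives p(-4) = 0.
Dividing by (r + 4) leaves r^2 - 6r - 72.
The quadratic factors as (r + 6)·(r - 12).
Eigenvalues: -6, -4, 12.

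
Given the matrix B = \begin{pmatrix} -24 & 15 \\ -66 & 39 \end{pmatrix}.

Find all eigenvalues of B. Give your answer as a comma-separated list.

det(B - tI) = (-24 - t)(39 - t) - (15)·(-66) = t^2 - 15t + 54.
This factors as (t - 6)·(t - 9) = 0.
Eigenvalues: 6, 9.

6, 9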